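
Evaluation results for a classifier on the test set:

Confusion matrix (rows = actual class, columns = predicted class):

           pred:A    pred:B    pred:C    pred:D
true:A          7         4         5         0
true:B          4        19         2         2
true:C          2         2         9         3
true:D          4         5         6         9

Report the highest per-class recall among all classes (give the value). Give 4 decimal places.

0.7037

Per-class recall (TP/(TP+FN)):
  A: TP=7, FN=4+5+0=9 → 7/16 = 0.43750
  B: TP=19, FN=4+2+2=8 → 19/27 = 0.70370
  C: TP=9, FN=2+2+3=7 → 9/16 = 0.56250
  D: TP=9, FN=4+5+6=15 → 9/24 = 0.37500
Highest is class 'B' with recall = 0.7037.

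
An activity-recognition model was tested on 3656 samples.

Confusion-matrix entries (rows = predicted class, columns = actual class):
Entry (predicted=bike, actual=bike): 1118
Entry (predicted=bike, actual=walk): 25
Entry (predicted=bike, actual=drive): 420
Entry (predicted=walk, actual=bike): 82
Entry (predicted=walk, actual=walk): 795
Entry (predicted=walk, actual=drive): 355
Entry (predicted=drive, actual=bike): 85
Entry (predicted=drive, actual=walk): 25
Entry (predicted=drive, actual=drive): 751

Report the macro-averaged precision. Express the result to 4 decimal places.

0.7443

Per-class precision (TP/(TP+FP)):
  bike: TP=1118, FP=25+420=445 → 1118/1563 = 0.71529
  walk: TP=795, FP=82+355=437 → 795/1232 = 0.64529
  drive: TP=751, FP=85+25=110 → 751/861 = 0.87224
Macro-precision = mean = (0.71529 + 0.64529 + 0.87224) / 3 = 0.7443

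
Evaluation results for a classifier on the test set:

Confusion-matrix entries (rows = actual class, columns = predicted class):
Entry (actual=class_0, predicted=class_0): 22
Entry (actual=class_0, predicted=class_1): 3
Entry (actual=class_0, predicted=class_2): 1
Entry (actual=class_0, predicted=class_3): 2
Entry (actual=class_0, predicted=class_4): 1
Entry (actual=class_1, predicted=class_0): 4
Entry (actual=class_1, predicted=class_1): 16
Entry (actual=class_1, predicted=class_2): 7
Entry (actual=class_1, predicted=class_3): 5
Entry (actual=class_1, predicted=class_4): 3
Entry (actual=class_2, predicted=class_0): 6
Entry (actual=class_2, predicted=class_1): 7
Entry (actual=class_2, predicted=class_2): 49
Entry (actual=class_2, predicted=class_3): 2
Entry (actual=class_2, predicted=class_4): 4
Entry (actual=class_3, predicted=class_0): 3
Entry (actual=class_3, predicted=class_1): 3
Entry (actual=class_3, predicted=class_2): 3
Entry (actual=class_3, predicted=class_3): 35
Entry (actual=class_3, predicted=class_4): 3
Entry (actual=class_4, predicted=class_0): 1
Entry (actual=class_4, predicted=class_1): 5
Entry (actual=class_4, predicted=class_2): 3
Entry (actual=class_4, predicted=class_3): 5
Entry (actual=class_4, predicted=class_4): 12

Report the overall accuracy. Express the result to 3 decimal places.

Accuracy = trace / total = (22+16+49+35+12=134) / 205 = 134/205 = 0.654

0.654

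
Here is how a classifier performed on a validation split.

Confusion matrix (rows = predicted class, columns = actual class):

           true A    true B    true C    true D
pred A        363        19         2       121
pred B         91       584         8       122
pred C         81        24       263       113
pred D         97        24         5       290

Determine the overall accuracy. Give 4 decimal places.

Accuracy = trace / total = (363+584+263+290=1500) / 2207 = 1500/2207 = 0.6797

0.6797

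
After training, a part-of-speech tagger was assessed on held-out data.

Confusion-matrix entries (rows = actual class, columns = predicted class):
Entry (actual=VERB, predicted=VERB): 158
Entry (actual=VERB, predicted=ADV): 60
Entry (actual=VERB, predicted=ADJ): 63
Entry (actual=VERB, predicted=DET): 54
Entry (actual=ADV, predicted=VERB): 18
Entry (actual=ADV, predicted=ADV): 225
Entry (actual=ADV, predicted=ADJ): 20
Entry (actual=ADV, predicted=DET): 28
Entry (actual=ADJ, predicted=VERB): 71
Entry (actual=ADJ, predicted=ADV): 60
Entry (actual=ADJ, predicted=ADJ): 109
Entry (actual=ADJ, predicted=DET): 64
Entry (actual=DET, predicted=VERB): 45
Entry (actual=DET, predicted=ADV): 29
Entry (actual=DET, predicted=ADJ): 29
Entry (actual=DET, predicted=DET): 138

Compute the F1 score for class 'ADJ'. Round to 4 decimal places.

Treat 'ADJ' as positive and all other classes as negative.
F1 score = 2·TP/(2·TP+FP+FN).
ADJ: TP=109, FP=63+20+29=112, FN=71+60+64=195 → 218/525 = 0.41524

0.4152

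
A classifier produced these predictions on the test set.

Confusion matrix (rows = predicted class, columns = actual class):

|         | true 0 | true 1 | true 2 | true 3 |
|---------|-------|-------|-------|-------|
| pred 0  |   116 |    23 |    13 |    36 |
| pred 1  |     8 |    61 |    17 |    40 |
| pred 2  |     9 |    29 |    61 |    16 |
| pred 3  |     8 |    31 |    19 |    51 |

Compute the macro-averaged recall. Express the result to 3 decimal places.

0.539

Per-class recall (TP/(TP+FN)):
  0: TP=116, FN=8+9+8=25 → 116/141 = 0.8227
  1: TP=61, FN=23+29+31=83 → 61/144 = 0.4236
  2: TP=61, FN=13+17+19=49 → 61/110 = 0.5545
  3: TP=51, FN=36+40+16=92 → 51/143 = 0.3566
Macro-recall = mean = (0.8227 + 0.4236 + 0.5545 + 0.3566) / 4 = 0.539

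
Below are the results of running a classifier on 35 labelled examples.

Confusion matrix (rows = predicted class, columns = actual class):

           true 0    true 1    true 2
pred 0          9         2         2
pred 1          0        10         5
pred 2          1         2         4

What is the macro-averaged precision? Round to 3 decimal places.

0.643

Per-class precision (TP/(TP+FP)):
  0: TP=9, FP=2+2=4 → 9/13 = 0.6923
  1: TP=10, FP=0+5=5 → 10/15 = 0.6667
  2: TP=4, FP=1+2=3 → 4/7 = 0.5714
Macro-precision = mean = (0.6923 + 0.6667 + 0.5714) / 3 = 0.643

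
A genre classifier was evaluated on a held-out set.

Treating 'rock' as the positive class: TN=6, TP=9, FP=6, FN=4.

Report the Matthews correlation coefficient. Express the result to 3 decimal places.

0.196

MCC = (TP·TN − FP·FN) / √((TP+FP)(TP+FN)(TN+FP)(TN+FN))
Numerator = 9·6 − 6·4 = 30
Denominator = √(15·13·12·10) = √23400 = 152.9706
MCC = 30 / 152.9706 = 0.196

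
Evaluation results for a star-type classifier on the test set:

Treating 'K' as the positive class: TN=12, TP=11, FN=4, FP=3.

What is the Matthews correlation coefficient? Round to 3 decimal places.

0.535

MCC = (TP·TN − FP·FN) / √((TP+FP)(TP+FN)(TN+FP)(TN+FN))
Numerator = 11·12 − 3·4 = 120
Denominator = √(14·15·15·16) = √50400 = 224.4994
MCC = 120 / 224.4994 = 0.535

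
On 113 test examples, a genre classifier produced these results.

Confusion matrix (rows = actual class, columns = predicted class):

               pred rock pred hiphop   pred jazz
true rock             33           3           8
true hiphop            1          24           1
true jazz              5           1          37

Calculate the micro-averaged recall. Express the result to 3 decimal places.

0.832

Micro-averaging pools counts across classes: ΣTP=94, ΣFP=19, ΣFN=19.
Micro-recall = TP/(TP+FN) on pooled counts = 0.832 (equals overall accuracy in single-label multiclass).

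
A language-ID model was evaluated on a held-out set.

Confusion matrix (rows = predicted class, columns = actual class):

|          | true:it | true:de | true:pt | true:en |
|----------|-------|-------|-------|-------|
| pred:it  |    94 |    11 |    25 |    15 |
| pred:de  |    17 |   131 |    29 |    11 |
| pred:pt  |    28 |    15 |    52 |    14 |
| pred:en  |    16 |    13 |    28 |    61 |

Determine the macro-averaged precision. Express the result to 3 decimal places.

0.585

Per-class precision (TP/(TP+FP)):
  it: TP=94, FP=11+25+15=51 → 94/145 = 0.6483
  de: TP=131, FP=17+29+11=57 → 131/188 = 0.6968
  pt: TP=52, FP=28+15+14=57 → 52/109 = 0.4771
  en: TP=61, FP=16+13+28=57 → 61/118 = 0.5169
Macro-precision = mean = (0.6483 + 0.6968 + 0.4771 + 0.5169) / 4 = 0.585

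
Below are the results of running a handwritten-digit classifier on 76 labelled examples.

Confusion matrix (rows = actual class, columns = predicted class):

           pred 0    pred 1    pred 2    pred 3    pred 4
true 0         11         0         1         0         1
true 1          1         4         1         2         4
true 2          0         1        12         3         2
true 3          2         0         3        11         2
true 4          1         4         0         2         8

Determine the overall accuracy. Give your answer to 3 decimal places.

Accuracy = trace / total = (11+4+12+11+8=46) / 76 = 46/76 = 0.605

0.605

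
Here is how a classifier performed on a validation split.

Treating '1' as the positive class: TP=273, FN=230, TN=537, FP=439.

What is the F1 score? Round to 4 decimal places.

Precision = TP/(TP+FP) = 273/712 = 0.3834
Recall = TP/(TP+FN) = 273/503 = 0.5427
F1 = 2·TP/(2·TP+FP+FN) = 546/1215 = 0.4494

0.4494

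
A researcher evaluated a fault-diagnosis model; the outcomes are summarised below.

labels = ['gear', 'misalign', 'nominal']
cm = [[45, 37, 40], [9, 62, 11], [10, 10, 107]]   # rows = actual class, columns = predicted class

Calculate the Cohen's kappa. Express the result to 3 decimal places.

Observed agreement pₒ = trace/N = 214/331 = 0.6465
Expected agreement pₑ = Σ (rowᵢ·colᵢ)/N² = (122·64 + 82·109 + 127·158)/331² = 0.3360
κ = (pₒ − pₑ)/(1 − pₑ) = (0.6465 − 0.3360)/(1 − 0.3360) = 0.468

0.468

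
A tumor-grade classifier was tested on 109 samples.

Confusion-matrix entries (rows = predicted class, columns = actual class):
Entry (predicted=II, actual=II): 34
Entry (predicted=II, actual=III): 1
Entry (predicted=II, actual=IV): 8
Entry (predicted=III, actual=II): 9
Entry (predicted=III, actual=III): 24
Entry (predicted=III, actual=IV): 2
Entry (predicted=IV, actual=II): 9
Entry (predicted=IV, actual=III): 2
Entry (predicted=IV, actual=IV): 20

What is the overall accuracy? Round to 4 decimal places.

0.7156

Accuracy = trace / total = (34+24+20=78) / 109 = 78/109 = 0.7156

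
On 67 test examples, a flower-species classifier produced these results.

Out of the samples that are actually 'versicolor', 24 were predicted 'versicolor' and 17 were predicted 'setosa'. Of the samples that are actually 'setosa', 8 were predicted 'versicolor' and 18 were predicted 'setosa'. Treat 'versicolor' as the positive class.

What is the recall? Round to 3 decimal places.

0.585

Recall = TP/(TP+FN) = 24/(24+17) = 24/41 = 0.585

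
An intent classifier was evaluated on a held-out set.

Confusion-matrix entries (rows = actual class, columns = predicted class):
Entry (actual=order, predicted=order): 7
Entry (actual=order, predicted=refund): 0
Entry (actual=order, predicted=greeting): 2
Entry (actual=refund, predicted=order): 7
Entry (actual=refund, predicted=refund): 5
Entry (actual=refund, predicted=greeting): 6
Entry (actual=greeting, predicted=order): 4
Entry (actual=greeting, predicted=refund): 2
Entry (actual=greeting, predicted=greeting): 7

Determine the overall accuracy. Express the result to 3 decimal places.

Accuracy = trace / total = (7+5+7=19) / 40 = 19/40 = 0.475

0.475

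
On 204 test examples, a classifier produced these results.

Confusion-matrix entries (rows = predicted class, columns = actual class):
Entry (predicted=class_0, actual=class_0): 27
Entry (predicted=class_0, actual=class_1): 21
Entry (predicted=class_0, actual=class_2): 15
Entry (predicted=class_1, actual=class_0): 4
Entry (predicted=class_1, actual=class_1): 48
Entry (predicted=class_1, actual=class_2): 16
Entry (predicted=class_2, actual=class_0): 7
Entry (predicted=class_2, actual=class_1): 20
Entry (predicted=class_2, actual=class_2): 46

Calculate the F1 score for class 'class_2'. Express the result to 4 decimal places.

Take TP from the diagonal, FP from the rest of the 'class_2' prediction marginal, FN from the rest of the 'class_2' actual marginal.
F1 score = 2·TP/(2·TP+FP+FN).
class_2: TP=46, FP=7+20=27, FN=15+16=31 → 92/150 = 0.61333

0.6133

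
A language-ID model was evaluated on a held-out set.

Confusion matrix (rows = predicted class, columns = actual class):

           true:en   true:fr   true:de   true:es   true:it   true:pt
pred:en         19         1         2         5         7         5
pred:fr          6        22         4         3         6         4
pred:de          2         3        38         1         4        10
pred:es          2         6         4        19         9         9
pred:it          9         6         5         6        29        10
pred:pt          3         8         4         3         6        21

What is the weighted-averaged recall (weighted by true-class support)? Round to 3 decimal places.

0.492

Per-class recall (TP/(TP+FN)):
  en: TP=19, FN=6+2+2+9+3=22 → 19/41 = 0.4634
  fr: TP=22, FN=1+3+6+6+8=24 → 22/46 = 0.4783
  de: TP=38, FN=2+4+4+5+4=19 → 38/57 = 0.6667
  es: TP=19, FN=5+3+1+6+3=18 → 19/37 = 0.5135
  it: TP=29, FN=7+6+4+9+6=32 → 29/61 = 0.4754
  pt: TP=21, FN=5+4+10+9+10=38 → 21/59 = 0.3559
Weighted-recall = Σ (supportᵢ/N)·recallᵢ with N=301: (41/301)·0.4634 + (46/301)·0.4783 + (57/301)·0.6667 + (37/301)·0.5135 + (61/301)·0.4754 + (59/301)·0.3559 = 0.492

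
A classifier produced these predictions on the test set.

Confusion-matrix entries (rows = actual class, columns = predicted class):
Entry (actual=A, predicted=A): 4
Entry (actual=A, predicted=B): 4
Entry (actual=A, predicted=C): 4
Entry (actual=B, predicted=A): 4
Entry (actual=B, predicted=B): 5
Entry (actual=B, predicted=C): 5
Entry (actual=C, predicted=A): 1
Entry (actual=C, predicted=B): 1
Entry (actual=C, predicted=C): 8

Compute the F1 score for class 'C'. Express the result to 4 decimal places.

Treat 'C' as positive and all other classes as negative.
F1 score = 2·TP/(2·TP+FP+FN).
C: TP=8, FP=4+5=9, FN=1+1=2 → 16/27 = 0.59259

0.5926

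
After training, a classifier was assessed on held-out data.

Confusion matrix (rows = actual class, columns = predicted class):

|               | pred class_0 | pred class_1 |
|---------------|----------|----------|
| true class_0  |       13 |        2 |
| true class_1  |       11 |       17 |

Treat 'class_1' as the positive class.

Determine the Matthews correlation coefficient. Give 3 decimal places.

MCC = (TP·TN − FP·FN) / √((TP+FP)(TP+FN)(TN+FP)(TN+FN))
Numerator = 17·13 − 2·11 = 199
Denominator = √(19·28·15·24) = √191520 = 437.6300
MCC = 199 / 437.6300 = 0.455

0.455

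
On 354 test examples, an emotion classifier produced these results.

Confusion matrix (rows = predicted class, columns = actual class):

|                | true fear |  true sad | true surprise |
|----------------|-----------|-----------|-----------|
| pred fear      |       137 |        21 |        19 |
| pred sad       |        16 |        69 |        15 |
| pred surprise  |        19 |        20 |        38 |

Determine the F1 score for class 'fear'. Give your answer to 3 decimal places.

Take TP from the diagonal, FP from the rest of the 'fear' prediction marginal, FN from the rest of the 'fear' actual marginal.
F1 score = 2·TP/(2·TP+FP+FN).
fear: TP=137, FP=21+19=40, FN=16+19=35 → 274/349 = 0.7851

0.785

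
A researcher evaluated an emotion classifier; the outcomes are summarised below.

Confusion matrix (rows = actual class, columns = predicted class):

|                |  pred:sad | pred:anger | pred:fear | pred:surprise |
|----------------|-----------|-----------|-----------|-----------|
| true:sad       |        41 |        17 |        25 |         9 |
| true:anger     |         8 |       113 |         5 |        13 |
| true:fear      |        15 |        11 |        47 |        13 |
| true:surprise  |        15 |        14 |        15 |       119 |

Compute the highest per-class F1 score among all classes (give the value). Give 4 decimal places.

0.7687

Per-class F1 score (2·TP/(2·TP+FP+FN)):
  sad: TP=41, FP=8+15+15=38, FN=17+25+9=51 → 82/171 = 0.47953
  anger: TP=113, FP=17+11+14=42, FN=8+5+13=26 → 226/294 = 0.76871
  fear: TP=47, FP=25+5+15=45, FN=15+11+13=39 → 94/178 = 0.52809
  surprise: TP=119, FP=9+13+13=35, FN=15+14+15=44 → 238/317 = 0.75079
Highest is class 'anger' with F1 score = 0.7687.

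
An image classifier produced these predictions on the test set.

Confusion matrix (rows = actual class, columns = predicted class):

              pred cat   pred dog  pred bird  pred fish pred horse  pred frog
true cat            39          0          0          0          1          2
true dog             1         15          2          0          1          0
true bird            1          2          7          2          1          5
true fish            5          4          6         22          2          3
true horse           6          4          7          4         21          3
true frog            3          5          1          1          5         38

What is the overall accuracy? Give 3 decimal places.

Accuracy = trace / total = (39+15+7+22+21+38=142) / 219 = 142/219 = 0.648

0.648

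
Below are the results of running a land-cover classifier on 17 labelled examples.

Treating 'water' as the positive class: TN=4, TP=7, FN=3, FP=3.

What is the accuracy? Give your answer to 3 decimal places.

0.647

Accuracy = (TP+TN)/N = (7+4)/17 = 0.647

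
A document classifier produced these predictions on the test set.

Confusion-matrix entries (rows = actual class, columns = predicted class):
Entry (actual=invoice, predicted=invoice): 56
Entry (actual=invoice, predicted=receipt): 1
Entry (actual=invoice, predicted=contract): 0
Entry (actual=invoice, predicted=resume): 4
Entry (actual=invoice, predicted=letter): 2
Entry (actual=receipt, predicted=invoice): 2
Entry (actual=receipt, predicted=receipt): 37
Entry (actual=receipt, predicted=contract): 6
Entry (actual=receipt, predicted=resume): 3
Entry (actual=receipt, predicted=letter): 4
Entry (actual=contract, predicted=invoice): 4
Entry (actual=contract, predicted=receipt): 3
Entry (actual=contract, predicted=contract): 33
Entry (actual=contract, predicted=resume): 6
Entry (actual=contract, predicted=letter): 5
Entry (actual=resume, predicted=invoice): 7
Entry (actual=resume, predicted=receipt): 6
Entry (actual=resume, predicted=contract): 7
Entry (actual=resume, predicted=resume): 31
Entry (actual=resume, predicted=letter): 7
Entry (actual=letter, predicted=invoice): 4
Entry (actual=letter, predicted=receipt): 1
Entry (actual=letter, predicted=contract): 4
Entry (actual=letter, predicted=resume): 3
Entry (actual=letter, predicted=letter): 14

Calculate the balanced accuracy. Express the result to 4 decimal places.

0.6641

Balanced accuracy = mean of per-class recall.
  invoice: recall = 56/63 = 0.88889
  receipt: recall = 37/52 = 0.71154
  contract: recall = 33/51 = 0.64706
  resume: recall = 31/58 = 0.53448
  letter: recall = 14/26 = 0.53846
Mean = (0.88889 + 0.71154 + 0.64706 + 0.53448 + 0.53846) / 5 = 0.6641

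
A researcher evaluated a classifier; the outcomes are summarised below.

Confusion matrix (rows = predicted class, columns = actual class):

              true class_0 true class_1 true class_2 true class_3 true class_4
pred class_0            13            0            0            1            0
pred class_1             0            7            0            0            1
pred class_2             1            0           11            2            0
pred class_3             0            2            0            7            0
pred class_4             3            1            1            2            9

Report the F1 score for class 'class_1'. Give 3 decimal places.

F1 score = 2·TP/(2·TP+FP+FN).
class_1: TP=7, FP=0+0+0+1=1, FN=0+0+2+1=3 → 14/18 = 0.7778

0.778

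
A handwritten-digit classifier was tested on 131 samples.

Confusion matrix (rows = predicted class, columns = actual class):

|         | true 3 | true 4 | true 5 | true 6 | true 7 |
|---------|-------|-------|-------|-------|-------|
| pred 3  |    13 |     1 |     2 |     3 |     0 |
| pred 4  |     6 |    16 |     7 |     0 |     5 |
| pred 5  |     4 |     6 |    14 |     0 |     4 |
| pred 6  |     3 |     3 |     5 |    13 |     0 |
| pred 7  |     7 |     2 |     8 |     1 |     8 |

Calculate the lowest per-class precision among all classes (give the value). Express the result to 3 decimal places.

Per-class precision (TP/(TP+FP)):
  3: TP=13, FP=1+2+3+0=6 → 13/19 = 0.6842
  4: TP=16, FP=6+7+0+5=18 → 16/34 = 0.4706
  5: TP=14, FP=4+6+0+4=14 → 14/28 = 0.5000
  6: TP=13, FP=3+3+5+0=11 → 13/24 = 0.5417
  7: TP=8, FP=7+2+8+1=18 → 8/26 = 0.3077
Lowest is class '7' with precision = 0.308.

0.308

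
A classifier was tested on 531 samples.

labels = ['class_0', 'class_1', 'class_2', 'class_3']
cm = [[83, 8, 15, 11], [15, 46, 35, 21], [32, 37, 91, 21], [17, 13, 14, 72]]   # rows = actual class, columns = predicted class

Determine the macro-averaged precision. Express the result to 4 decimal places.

0.5425

Per-class precision (TP/(TP+FP)):
  class_0: TP=83, FP=15+32+17=64 → 83/147 = 0.56463
  class_1: TP=46, FP=8+37+13=58 → 46/104 = 0.44231
  class_2: TP=91, FP=15+35+14=64 → 91/155 = 0.58710
  class_3: TP=72, FP=11+21+21=53 → 72/125 = 0.57600
Macro-precision = mean = (0.56463 + 0.44231 + 0.58710 + 0.57600) / 4 = 0.5425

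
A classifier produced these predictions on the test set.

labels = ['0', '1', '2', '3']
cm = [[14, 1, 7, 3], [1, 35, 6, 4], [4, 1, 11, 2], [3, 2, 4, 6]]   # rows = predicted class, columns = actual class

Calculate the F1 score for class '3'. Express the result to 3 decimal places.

0.400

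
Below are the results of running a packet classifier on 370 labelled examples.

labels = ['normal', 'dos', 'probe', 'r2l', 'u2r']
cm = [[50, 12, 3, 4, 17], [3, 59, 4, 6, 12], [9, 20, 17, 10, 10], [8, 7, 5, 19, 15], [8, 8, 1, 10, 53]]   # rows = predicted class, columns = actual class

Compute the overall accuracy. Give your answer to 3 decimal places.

Accuracy = trace / total = (50+59+17+19+53=198) / 370 = 198/370 = 0.535

0.535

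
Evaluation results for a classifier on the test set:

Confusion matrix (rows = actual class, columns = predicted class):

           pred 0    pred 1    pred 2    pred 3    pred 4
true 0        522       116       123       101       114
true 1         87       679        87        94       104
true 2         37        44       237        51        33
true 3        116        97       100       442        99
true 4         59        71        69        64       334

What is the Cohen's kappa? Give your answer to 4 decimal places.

0.4566

Observed agreement pₒ = trace/N = 2214/3880 = 0.57062
Expected agreement pₑ = Σ (rowᵢ·colᵢ)/N² = (976·821 + 1051·1007 + 402·616 + 854·752 + 597·684)/3880² = 0.20976
κ = (pₒ − pₑ)/(1 − pₑ) = (0.57062 − 0.20976)/(1 − 0.20976) = 0.4566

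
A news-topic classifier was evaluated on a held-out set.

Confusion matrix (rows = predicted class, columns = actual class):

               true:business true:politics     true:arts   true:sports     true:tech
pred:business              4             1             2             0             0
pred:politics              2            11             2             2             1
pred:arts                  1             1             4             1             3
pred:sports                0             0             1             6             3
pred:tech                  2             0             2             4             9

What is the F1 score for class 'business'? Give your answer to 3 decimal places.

0.500

Treat 'business' as positive and all other classes as negative.
F1 score = 2·TP/(2·TP+FP+FN).
business: TP=4, FP=1+2+0+0=3, FN=2+1+0+2=5 → 8/16 = 0.5000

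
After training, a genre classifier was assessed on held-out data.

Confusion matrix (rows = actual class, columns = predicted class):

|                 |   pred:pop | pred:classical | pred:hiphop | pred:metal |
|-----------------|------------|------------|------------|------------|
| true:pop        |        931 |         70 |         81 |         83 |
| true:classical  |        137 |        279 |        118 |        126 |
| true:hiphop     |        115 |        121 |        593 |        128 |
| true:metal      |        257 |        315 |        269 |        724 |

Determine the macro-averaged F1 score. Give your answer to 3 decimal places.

0.560

Per-class F1 score (2·TP/(2·TP+FP+FN)):
  pop: TP=931, FP=137+115+257=509, FN=70+81+83=234 → 1862/2605 = 0.7148
  classical: TP=279, FP=70+121+315=506, FN=137+118+126=381 → 558/1445 = 0.3862
  hiphop: TP=593, FP=81+118+269=468, FN=115+121+128=364 → 1186/2018 = 0.5877
  metal: TP=724, FP=83+126+128=337, FN=257+315+269=841 → 1448/2626 = 0.5514
Macro-F1 score = mean = (0.7148 + 0.3862 + 0.5877 + 0.5514) / 4 = 0.560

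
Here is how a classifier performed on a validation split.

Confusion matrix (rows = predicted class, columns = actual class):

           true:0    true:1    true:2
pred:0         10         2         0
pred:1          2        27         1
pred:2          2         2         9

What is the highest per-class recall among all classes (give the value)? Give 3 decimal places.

0.900

Per-class recall (TP/(TP+FN)):
  0: TP=10, FN=2+2=4 → 10/14 = 0.7143
  1: TP=27, FN=2+2=4 → 27/31 = 0.8710
  2: TP=9, FN=0+1=1 → 9/10 = 0.9000
Highest is class '2' with recall = 0.900.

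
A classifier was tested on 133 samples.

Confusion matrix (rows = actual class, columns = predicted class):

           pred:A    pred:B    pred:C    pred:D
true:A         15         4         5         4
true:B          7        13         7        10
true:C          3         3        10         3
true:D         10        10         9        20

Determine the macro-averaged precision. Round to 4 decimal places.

Per-class precision (TP/(TP+FP)):
  A: TP=15, FP=7+3+10=20 → 15/35 = 0.42857
  B: TP=13, FP=4+3+10=17 → 13/30 = 0.43333
  C: TP=10, FP=5+7+9=21 → 10/31 = 0.32258
  D: TP=20, FP=4+10+3=17 → 20/37 = 0.54054
Macro-precision = mean = (0.42857 + 0.43333 + 0.32258 + 0.54054) / 4 = 0.4313

0.4313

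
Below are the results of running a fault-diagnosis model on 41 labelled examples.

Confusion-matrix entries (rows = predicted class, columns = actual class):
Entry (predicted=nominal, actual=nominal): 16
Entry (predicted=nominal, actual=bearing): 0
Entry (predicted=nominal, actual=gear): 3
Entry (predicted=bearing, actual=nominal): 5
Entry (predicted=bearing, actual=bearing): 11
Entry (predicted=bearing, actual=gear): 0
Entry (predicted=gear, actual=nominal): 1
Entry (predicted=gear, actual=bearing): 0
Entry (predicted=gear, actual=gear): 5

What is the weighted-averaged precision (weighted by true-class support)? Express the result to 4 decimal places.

Per-class precision (TP/(TP+FP)):
  nominal: TP=16, FP=0+3=3 → 16/19 = 0.84211
  bearing: TP=11, FP=5+0=5 → 11/16 = 0.68750
  gear: TP=5, FP=1+0=1 → 5/6 = 0.83333
Weighted-precision = Σ (supportᵢ/N)·precisionᵢ with N=41: (22/41)·0.84211 + (11/41)·0.68750 + (8/41)·0.83333 = 0.7989

0.7989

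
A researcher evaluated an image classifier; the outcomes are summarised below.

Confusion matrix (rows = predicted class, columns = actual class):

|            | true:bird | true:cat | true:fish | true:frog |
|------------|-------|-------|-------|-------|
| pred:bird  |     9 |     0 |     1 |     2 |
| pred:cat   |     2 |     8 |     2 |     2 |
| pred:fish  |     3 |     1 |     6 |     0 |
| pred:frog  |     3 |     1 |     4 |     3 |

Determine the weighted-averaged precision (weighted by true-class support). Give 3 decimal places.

0.599

Per-class precision (TP/(TP+FP)):
  bird: TP=9, FP=0+1+2=3 → 9/12 = 0.7500
  cat: TP=8, FP=2+2+2=6 → 8/14 = 0.5714
  fish: TP=6, FP=3+1+0=4 → 6/10 = 0.6000
  frog: TP=3, FP=3+1+4=8 → 3/11 = 0.2727
Weighted-precision = Σ (supportᵢ/N)·precisionᵢ with N=47: (17/47)·0.7500 + (10/47)·0.5714 + (13/47)·0.6000 + (7/47)·0.2727 = 0.599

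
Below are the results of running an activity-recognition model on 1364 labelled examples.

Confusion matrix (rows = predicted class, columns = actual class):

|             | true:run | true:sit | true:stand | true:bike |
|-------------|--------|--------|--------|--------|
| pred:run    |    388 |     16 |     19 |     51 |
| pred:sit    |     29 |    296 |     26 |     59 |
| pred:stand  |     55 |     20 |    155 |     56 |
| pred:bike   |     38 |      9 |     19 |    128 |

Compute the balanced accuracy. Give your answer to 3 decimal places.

0.693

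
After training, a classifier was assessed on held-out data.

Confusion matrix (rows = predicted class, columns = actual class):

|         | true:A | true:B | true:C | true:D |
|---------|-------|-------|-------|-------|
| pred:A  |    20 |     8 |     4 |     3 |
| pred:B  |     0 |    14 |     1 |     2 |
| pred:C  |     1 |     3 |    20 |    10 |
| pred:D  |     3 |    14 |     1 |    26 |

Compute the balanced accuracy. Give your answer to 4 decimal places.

Balanced accuracy = mean of per-class recall.
  A: recall = 20/24 = 0.83333
  B: recall = 14/39 = 0.35897
  C: recall = 20/26 = 0.76923
  D: recall = 26/41 = 0.63415
Mean = (0.83333 + 0.35897 + 0.76923 + 0.63415) / 4 = 0.6489

0.6489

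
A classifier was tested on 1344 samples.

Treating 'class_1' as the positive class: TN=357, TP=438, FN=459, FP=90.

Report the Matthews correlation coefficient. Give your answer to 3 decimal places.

0.277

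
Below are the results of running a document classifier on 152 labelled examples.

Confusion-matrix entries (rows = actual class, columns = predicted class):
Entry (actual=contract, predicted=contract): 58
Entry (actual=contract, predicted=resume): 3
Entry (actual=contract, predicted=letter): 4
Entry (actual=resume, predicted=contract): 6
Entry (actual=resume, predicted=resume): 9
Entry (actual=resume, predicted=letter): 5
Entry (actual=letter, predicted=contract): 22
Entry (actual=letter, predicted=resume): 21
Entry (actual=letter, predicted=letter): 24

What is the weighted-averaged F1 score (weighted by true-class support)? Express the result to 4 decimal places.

0.5848

Per-class F1 score (2·TP/(2·TP+FP+FN)):
  contract: TP=58, FP=6+22=28, FN=3+4=7 → 116/151 = 0.76821
  resume: TP=9, FP=3+21=24, FN=6+5=11 → 18/53 = 0.33962
  letter: TP=24, FP=4+5=9, FN=22+21=43 → 48/100 = 0.48000
Weighted-F1 score = Σ (supportᵢ/N)·F1 scoreᵢ with N=152: (65/152)·0.76821 + (20/152)·0.33962 + (67/152)·0.48000 = 0.5848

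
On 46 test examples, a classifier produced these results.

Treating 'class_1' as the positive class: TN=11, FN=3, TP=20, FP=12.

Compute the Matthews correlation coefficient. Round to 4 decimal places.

0.3780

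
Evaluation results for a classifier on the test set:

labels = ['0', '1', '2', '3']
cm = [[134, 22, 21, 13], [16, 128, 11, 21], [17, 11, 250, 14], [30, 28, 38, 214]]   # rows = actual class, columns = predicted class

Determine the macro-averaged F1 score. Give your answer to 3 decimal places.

0.740

Per-class F1 score (2·TP/(2·TP+FP+FN)):
  0: TP=134, FP=16+17+30=63, FN=22+21+13=56 → 268/387 = 0.6925
  1: TP=128, FP=22+11+28=61, FN=16+11+21=48 → 256/365 = 0.7014
  2: TP=250, FP=21+11+38=70, FN=17+11+14=42 → 500/612 = 0.8170
  3: TP=214, FP=13+21+14=48, FN=30+28+38=96 → 428/572 = 0.7483
Macro-F1 score = mean = (0.6925 + 0.7014 + 0.8170 + 0.7483) / 4 = 0.740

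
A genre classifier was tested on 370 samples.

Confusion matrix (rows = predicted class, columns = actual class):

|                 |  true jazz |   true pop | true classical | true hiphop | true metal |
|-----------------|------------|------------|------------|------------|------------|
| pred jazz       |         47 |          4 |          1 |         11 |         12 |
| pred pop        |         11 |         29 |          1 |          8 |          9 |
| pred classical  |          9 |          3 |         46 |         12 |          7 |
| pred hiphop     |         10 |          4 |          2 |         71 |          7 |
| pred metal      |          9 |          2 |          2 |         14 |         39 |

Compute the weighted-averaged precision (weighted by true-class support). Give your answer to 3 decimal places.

0.641

Per-class precision (TP/(TP+FP)):
  jazz: TP=47, FP=4+1+11+12=28 → 47/75 = 0.6267
  pop: TP=29, FP=11+1+8+9=29 → 29/58 = 0.5000
  classical: TP=46, FP=9+3+12+7=31 → 46/77 = 0.5974
  hiphop: TP=71, FP=10+4+2+7=23 → 71/94 = 0.7553
  metal: TP=39, FP=9+2+2+14=27 → 39/66 = 0.5909
Weighted-precision = Σ (supportᵢ/N)·precisionᵢ with N=370: (86/370)·0.6267 + (42/370)·0.5000 + (52/370)·0.5974 + (116/370)·0.7553 + (74/370)·0.5909 = 0.641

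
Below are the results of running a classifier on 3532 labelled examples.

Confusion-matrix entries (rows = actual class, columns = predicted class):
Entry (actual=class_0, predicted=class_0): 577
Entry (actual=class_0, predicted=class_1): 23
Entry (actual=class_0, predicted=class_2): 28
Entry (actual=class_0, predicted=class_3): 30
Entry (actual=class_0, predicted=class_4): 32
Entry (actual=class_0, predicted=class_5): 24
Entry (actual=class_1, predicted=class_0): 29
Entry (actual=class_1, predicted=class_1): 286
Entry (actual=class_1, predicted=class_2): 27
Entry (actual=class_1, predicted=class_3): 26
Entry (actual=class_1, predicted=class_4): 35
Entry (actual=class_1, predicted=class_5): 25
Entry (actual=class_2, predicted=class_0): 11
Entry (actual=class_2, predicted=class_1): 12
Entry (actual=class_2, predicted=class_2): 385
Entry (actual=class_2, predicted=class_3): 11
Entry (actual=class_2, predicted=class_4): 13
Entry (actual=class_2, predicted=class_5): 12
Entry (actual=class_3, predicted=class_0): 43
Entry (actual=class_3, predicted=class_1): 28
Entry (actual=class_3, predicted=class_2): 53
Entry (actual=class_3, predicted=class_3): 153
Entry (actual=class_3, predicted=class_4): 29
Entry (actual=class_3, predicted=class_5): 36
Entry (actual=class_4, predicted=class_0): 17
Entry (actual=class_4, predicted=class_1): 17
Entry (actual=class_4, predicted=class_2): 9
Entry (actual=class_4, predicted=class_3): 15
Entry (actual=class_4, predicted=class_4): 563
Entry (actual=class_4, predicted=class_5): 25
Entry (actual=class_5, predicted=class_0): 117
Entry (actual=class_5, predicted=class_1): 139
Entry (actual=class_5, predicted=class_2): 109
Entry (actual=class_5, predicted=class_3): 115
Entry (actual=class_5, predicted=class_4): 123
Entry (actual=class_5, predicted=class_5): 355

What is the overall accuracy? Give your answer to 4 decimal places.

Accuracy = trace / total = (577+286+385+153+563+355=2319) / 3532 = 2319/3532 = 0.6566

0.6566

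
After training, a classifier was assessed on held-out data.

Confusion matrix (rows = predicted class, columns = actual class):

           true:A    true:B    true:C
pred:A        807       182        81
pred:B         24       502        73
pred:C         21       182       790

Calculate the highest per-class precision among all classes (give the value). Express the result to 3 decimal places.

Per-class precision (TP/(TP+FP)):
  A: TP=807, FP=182+81=263 → 807/1070 = 0.7542
  B: TP=502, FP=24+73=97 → 502/599 = 0.8381
  C: TP=790, FP=21+182=203 → 790/993 = 0.7956
Highest is class 'B' with precision = 0.838.

0.838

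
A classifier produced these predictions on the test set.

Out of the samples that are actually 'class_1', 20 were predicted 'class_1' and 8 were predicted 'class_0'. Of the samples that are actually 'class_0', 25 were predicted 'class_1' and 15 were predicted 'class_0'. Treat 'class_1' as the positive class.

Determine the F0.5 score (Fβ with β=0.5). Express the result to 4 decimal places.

Fβ = (1+β²)·TP / ((1+β²)·TP + β²·FN + FP), with β²=1/4
= 1.25·20 / (1.25·20 + 0.25·8 + 25) = 0.4808

0.4808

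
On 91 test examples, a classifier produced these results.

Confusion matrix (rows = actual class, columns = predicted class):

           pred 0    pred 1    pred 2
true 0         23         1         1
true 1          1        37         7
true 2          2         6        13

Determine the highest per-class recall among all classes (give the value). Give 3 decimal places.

Per-class recall (TP/(TP+FN)):
  0: TP=23, FN=1+1=2 → 23/25 = 0.9200
  1: TP=37, FN=1+7=8 → 37/45 = 0.8222
  2: TP=13, FN=2+6=8 → 13/21 = 0.6190
Highest is class '0' with recall = 0.920.

0.920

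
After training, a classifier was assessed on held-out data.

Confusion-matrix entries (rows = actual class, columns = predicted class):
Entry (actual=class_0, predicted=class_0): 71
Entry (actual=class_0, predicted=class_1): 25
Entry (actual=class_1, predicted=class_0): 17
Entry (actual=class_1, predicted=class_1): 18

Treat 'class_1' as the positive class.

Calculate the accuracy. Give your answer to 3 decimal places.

0.679

Accuracy = (TP+TN)/N = (18+71)/131 = 0.679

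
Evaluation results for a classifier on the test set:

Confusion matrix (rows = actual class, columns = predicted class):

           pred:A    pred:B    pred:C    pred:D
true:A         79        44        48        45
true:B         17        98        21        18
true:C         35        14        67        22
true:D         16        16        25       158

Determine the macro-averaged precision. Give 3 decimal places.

Per-class precision (TP/(TP+FP)):
  A: TP=79, FP=17+35+16=68 → 79/147 = 0.5374
  B: TP=98, FP=44+14+16=74 → 98/172 = 0.5698
  C: TP=67, FP=48+21+25=94 → 67/161 = 0.4161
  D: TP=158, FP=45+18+22=85 → 158/243 = 0.6502
Macro-precision = mean = (0.5374 + 0.5698 + 0.4161 + 0.6502) / 4 = 0.543

0.543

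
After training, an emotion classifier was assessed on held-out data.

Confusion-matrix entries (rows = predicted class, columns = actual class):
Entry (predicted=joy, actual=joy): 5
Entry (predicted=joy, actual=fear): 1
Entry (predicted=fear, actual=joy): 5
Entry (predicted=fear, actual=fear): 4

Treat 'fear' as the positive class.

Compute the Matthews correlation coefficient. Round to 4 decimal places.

MCC = (TP·TN − FP·FN) / √((TP+FP)(TP+FN)(TN+FP)(TN+FN))
Numerator = 4·5 − 5·1 = 15
Denominator = √(9·5·10·6) = √2700 = 51.9615
MCC = 15 / 51.9615 = 0.2887

0.2887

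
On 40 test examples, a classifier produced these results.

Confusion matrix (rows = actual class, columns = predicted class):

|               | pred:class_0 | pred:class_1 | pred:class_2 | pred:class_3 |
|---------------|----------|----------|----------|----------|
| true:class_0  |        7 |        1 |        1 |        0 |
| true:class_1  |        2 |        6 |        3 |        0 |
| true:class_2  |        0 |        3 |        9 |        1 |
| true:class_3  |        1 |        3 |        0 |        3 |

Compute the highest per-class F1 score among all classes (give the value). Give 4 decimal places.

Per-class F1 score (2·TP/(2·TP+FP+FN)):
  class_0: TP=7, FP=2+0+1=3, FN=1+1+0=2 → 14/19 = 0.73684
  class_1: TP=6, FP=1+3+3=7, FN=2+3+0=5 → 12/24 = 0.50000
  class_2: TP=9, FP=1+3+0=4, FN=0+3+1=4 → 18/26 = 0.69231
  class_3: TP=3, FP=0+0+1=1, FN=1+3+0=4 → 6/11 = 0.54545
Highest is class 'class_0' with F1 score = 0.7368.

0.7368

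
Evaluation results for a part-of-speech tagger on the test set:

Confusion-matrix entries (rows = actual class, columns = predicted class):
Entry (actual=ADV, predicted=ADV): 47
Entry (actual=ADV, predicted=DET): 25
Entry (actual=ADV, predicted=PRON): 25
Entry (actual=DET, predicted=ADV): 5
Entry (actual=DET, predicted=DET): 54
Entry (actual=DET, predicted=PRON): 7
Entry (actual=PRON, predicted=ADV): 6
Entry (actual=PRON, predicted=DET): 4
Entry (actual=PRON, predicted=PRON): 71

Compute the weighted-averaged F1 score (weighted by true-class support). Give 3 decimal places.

Per-class F1 score (2·TP/(2·TP+FP+FN)):
  ADV: TP=47, FP=5+6=11, FN=25+25=50 → 94/155 = 0.6065
  DET: TP=54, FP=25+4=29, FN=5+7=12 → 108/149 = 0.7248
  PRON: TP=71, FP=25+7=32, FN=6+4=10 → 142/184 = 0.7717
Weighted-F1 score = Σ (supportᵢ/N)·F1 scoreᵢ with N=244: (97/244)·0.6065 + (66/244)·0.7248 + (81/244)·0.7717 = 0.693

0.693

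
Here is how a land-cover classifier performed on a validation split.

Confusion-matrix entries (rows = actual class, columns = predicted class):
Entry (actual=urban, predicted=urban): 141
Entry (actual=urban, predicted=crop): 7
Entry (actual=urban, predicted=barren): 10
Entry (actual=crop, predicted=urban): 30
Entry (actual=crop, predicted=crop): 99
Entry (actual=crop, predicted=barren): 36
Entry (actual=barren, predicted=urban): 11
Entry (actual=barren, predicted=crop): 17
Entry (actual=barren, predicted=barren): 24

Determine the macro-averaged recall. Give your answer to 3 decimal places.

0.651

Per-class recall (TP/(TP+FN)):
  urban: TP=141, FN=7+10=17 → 141/158 = 0.8924
  crop: TP=99, FN=30+36=66 → 99/165 = 0.6000
  barren: TP=24, FN=11+17=28 → 24/52 = 0.4615
Macro-recall = mean = (0.8924 + 0.6000 + 0.4615) / 3 = 0.651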